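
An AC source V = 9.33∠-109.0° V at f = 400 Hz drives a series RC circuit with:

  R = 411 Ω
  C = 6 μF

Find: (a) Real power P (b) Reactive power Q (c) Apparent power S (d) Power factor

Step 1 — Angular frequency: ω = 2π·f = 2π·400 = 2513 rad/s.
Step 2 — Component impedances:
  R: Z = R = 411 Ω
  C: Z = 1/(jωC) = -j/(ω·C) = 0 - j66.31 Ω
Step 3 — Series combination: Z_total = R + C = 411 - j66.31 Ω = 416.3∠-9.2° Ω.
Step 4 — Source phasor: V = 9.33∠-109.0° V = -3.038 - j8.822 V.
Step 5 — Current: I = V / Z = -0.003828 - j0.02208 A = 0.02241∠-99.8° A.
Step 6 — Complex power: S = V·I* = 0.2064 - j0.03331 VA.
Step 7 — Real power: P = Re(S) = 0.2064 W.
Step 8 — Reactive power: Q = Im(S) = -0.03331 VAR.
Step 9 — Apparent power: |S| = 0.2091 VA.
Step 10 — Power factor: PF = P/|S| = 0.9872 (leading).

(a) P = 0.2064 W  (b) Q = -0.03331 VAR  (c) S = 0.2091 VA  (d) PF = 0.9872 (leading)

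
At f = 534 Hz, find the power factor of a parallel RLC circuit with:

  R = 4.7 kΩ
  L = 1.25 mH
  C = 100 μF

Step 1 — Angular frequency: ω = 2π·f = 2π·534 = 3355 rad/s.
Step 2 — Component impedances:
  R: Z = R = 4700 Ω
  L: Z = jωL = j·3355·0.00125 = 0 + j4.194 Ω
  C: Z = 1/(jωC) = -j/(ω·C) = 0 - j2.98 Ω
Step 3 — Parallel combination: 1/Z_total = 1/R + 1/L + 1/C; Z_total = 0.02257 - j10.3 Ω = 10.3∠-89.9° Ω.
Step 4 — Power factor: PF = cos(φ) = Re(Z)/|Z| = 0.02257/10.3 = 0.002191.
Step 5 — Type: Im(Z) = -10.3 ⇒ leading (phase φ = -89.9°).

PF = 0.002191 (leading, φ = -89.9°)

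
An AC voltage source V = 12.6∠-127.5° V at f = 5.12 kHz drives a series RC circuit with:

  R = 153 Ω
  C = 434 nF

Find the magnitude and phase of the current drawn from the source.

Step 1 — Angular frequency: ω = 2π·f = 2π·5120 = 3.217e+04 rad/s.
Step 2 — Component impedances:
  R: Z = R = 153 Ω
  C: Z = 1/(jωC) = -j/(ω·C) = 0 - j71.62 Ω
Step 3 — Series combination: Z_total = R + C = 153 - j71.62 Ω = 168.9∠-25.1° Ω.
Step 4 — Source phasor: V = 12.6∠-127.5° V = -7.67 - j9.996 V.
Step 5 — Ohm's law: I = V / Z_total = (-7.67 - j9.996) / (153 - j71.62) = -0.01603 - j0.07284 A.
Step 6 — Convert to polar: |I| = 0.07458 A, ∠I = -102.4°.

I = 0.07458∠-102.4° A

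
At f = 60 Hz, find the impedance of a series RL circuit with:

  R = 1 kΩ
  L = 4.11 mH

Step 1 — Angular frequency: ω = 2π·f = 2π·60 = 377 rad/s.
Step 2 — Component impedances:
  R: Z = R = 1000 Ω
  L: Z = jωL = j·377·0.00411 = 0 + j1.549 Ω
Step 3 — Series combination: Z_total = R + L = 1000 + j1.549 Ω = 1000∠0.1° Ω.

Z = 1000 + j1.549 Ω = 1000∠0.1° Ω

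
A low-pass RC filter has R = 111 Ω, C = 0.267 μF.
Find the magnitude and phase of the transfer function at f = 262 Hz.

Step 1 — Angular frequency: ω = 2π·262 = 1646 rad/s.
Step 2 — Transfer function: H(jω) = 1/(1 + jωRC).
Step 3 — Denominator: 1 + jωRC = 1 + j·1646·111·2.67e-07 = 1 + j0.04879.
Step 4 — H = 0.9976 - j0.04867.
Step 5 — Magnitude: |H| = 0.9988 (-0.0 dB); phase: φ = -2.8°.

|H| = 0.9988 (-0.0 dB), φ = -2.8°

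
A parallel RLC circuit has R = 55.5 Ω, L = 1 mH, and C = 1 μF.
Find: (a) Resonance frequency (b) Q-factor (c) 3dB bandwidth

Step 1 — Resonance: ω₀ = 1/√(LC) = 1/√(0.001·1e-06) = 3.162e+04 rad/s.
Step 2 — f₀ = ω₀/(2π) = 5033 Hz.
Step 3 — Parallel Q: Q = R/(ω₀L) = 55.5/(3.162e+04·0.001) = 1.755.
Step 4 — Bandwidth: Δω = ω₀/Q = 1.802e+04 rad/s; BW = Δω/(2π) = 2868 Hz.

(a) f₀ = 5033 Hz  (b) Q = 1.755  (c) BW = 2868 Hz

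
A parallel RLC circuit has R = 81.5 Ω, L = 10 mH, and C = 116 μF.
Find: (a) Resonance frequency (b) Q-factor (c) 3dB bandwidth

Step 1 — Resonance: ω₀ = 1/√(LC) = 1/√(0.01·0.000116) = 928.5 rad/s.
Step 2 — f₀ = ω₀/(2π) = 147.8 Hz.
Step 3 — Parallel Q: Q = R/(ω₀L) = 81.5/(928.5·0.01) = 8.778.
Step 4 — Bandwidth: Δω = ω₀/Q = 105.8 rad/s; BW = Δω/(2π) = 16.83 Hz.

(a) f₀ = 147.8 Hz  (b) Q = 8.778  (c) BW = 16.83 Hz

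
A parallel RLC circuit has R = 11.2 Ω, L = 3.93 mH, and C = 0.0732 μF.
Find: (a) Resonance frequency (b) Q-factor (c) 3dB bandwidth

Step 1 — Resonance: ω₀ = 1/√(LC) = 1/√(0.00393·7.32e-08) = 5.896e+04 rad/s.
Step 2 — f₀ = ω₀/(2π) = 9384 Hz.
Step 3 — Parallel Q: Q = R/(ω₀L) = 11.2/(5.896e+04·0.00393) = 0.04834.
Step 4 — Bandwidth: Δω = ω₀/Q = 1.22e+06 rad/s; BW = Δω/(2π) = 1.941e+05 Hz.

(a) f₀ = 9384 Hz  (b) Q = 0.04834  (c) BW = 1.941e+05 Hz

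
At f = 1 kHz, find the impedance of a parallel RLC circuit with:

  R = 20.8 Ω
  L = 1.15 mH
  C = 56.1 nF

Step 1 — Angular frequency: ω = 2π·f = 2π·1000 = 6283 rad/s.
Step 2 — Component impedances:
  R: Z = R = 20.8 Ω
  L: Z = jωL = j·6283·0.00115 = 0 + j7.226 Ω
  C: Z = 1/(jωC) = -j/(ω·C) = 0 - j2837 Ω
Step 3 — Parallel combination: 1/Z_total = 1/R + 1/L + 1/C; Z_total = 2.25 + j6.46 Ω = 6.841∠70.8° Ω.

Z = 2.25 + j6.46 Ω = 6.841∠70.8° Ω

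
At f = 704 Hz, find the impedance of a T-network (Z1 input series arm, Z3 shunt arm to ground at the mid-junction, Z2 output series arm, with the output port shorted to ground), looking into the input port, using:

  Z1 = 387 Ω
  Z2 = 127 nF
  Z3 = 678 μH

Step 1 — Angular frequency: ω = 2π·f = 2π·704 = 4423 rad/s.
Step 2 — Component impedances:
  Z1: Z = R = 387 Ω
  Z2: Z = 1/(jωC) = -j/(ω·C) = 0 - j1780 Ω
  Z3: Z = jωL = j·4423·0.000678 = 0 + j2.999 Ω
Step 3 — With the output port shorted to ground, the output series arm Z2 runs from the junction to ground; the shunt arm Z3 also runs from the junction to ground. They appear in parallel: Z3 || Z2 = 0 + j3.004 Ω.
Step 4 — Series with input arm Z1: Z_in = Z1 + (Z3 || Z2) = 387 + j3.004 Ω = 387∠0.4° Ω.

Z = 387 + j3.004 Ω = 387∠0.4° Ω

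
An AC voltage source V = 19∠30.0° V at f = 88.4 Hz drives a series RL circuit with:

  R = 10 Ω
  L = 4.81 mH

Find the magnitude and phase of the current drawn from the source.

Step 1 — Angular frequency: ω = 2π·f = 2π·88.4 = 555.4 rad/s.
Step 2 — Component impedances:
  R: Z = R = 10 Ω
  L: Z = jωL = j·555.4·0.00481 = 0 + j2.672 Ω
Step 3 — Series combination: Z_total = R + L = 10 + j2.672 Ω = 10.35∠15.0° Ω.
Step 4 — Source phasor: V = 19∠30.0° V = 16.45 + j9.5 V.
Step 5 — Ohm's law: I = V / Z_total = (16.45 + j9.5) / (10 + j2.672) = 1.773 + j0.4764 A.
Step 6 — Convert to polar: |I| = 1.836 A, ∠I = 15.0°.

I = 1.836∠15.0° A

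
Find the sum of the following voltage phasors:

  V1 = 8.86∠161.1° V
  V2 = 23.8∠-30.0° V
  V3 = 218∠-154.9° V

Step 1 — Convert each phasor to rectangular form:
  V1 = 8.86·(cos(161.1°) + j·sin(161.1°)) = -8.382 + j2.87 V
  V2 = 23.8·(cos(-30.0°) + j·sin(-30.0°)) = 20.61 - j11.9 V
  V3 = 218·(cos(-154.9°) + j·sin(-154.9°)) = -197.4 - j92.48 V
Step 2 — Sum components: V_total = -185.2 - j101.5 V.
Step 3 — Convert to polar: |V_total| = 211.2 V, ∠V_total = -151.3°.

V_total = 211.2∠-151.3° V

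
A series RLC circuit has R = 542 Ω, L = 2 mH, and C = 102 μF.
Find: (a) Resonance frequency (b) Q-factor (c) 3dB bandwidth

Step 1 — Resonance: ω₀ = 1/√(LC) = 1/√(0.002·0.000102) = 2214 rad/s.
Step 2 — f₀ = ω₀/(2π) = 352.4 Hz.
Step 3 — Series Q: Q = ω₀L/R = 2214·0.002/542 = 0.00817.
Step 4 — Bandwidth: Δω = ω₀/Q = 2.71e+05 rad/s; BW = Δω/(2π) = 4.313e+04 Hz.

(a) f₀ = 352.4 Hz  (b) Q = 0.00817  (c) BW = 4.313e+04 Hz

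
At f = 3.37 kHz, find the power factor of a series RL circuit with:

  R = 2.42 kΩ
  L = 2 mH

Step 1 — Angular frequency: ω = 2π·f = 2π·3370 = 2.117e+04 rad/s.
Step 2 — Component impedances:
  R: Z = R = 2420 Ω
  L: Z = jωL = j·2.117e+04·0.002 = 0 + j42.35 Ω
Step 3 — Series combination: Z_total = R + L = 2420 + j42.35 Ω = 2420∠1.0° Ω.
Step 4 — Power factor: PF = cos(φ) = Re(Z)/|Z| = 2420/2420.4 = 0.9998.
Step 5 — Type: Im(Z) = 42.35 ⇒ lagging (phase φ = 1.0°).

PF = 0.9998 (lagging, φ = 1.0°)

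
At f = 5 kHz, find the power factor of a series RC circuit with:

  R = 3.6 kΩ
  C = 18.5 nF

Step 1 — Angular frequency: ω = 2π·f = 2π·5000 = 3.142e+04 rad/s.
Step 2 — Component impedances:
  R: Z = R = 3600 Ω
  C: Z = 1/(jωC) = -j/(ω·C) = 0 - j1721 Ω
Step 3 — Series combination: Z_total = R + C = 3600 - j1721 Ω = 3990∠-25.5° Ω.
Step 4 — Power factor: PF = cos(φ) = Re(Z)/|Z| = 3600/3990.04 = 0.9022.
Step 5 — Type: Im(Z) = -1721 ⇒ leading (phase φ = -25.5°).

PF = 0.9022 (leading, φ = -25.5°)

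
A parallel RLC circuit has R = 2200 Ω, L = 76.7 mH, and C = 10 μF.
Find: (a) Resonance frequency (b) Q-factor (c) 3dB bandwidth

Step 1 — Resonance: ω₀ = 1/√(LC) = 1/√(0.0767·1e-05) = 1142 rad/s.
Step 2 — f₀ = ω₀/(2π) = 181.7 Hz.
Step 3 — Parallel Q: Q = R/(ω₀L) = 2200/(1142·0.0767) = 25.12.
Step 4 — Bandwidth: Δω = ω₀/Q = 45.45 rad/s; BW = Δω/(2π) = 7.234 Hz.

(a) f₀ = 181.7 Hz  (b) Q = 25.12  (c) BW = 7.234 Hz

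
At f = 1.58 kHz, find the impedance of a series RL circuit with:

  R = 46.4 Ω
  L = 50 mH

Step 1 — Angular frequency: ω = 2π·f = 2π·1580 = 9927 rad/s.
Step 2 — Component impedances:
  R: Z = R = 46.4 Ω
  L: Z = jωL = j·9927·0.05 = 0 + j496.4 Ω
Step 3 — Series combination: Z_total = R + L = 46.4 + j496.4 Ω = 498.5∠84.7° Ω.

Z = 46.4 + j496.4 Ω = 498.5∠84.7° Ω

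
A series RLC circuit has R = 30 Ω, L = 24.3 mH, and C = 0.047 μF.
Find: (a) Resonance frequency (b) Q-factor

Step 1 — Resonance condition Im(Z)=0 gives ω₀ = 1/√(LC).
Step 2 — ω₀ = 1/√(0.0243·4.7e-08) = 2.959e+04 rad/s.
Step 3 — f₀ = ω₀/(2π) = 4709 Hz.
Step 4 — Series Q: Q = ω₀L/R = 2.959e+04·0.0243/30 = 23.97.

(a) f₀ = 4709 Hz  (b) Q = 23.97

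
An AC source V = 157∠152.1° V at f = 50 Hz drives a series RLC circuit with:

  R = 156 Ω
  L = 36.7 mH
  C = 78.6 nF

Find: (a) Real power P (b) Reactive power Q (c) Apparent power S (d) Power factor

Step 1 — Angular frequency: ω = 2π·f = 2π·50 = 314.2 rad/s.
Step 2 — Component impedances:
  R: Z = R = 156 Ω
  L: Z = jωL = j·314.2·0.0367 = 0 + j11.53 Ω
  C: Z = 1/(jωC) = -j/(ω·C) = 0 - j4.05e+04 Ω
Step 3 — Series combination: Z_total = R + L + C = 156 - j4.049e+04 Ω = 4.049e+04∠-89.8° Ω.
Step 4 — Source phasor: V = 157∠152.1° V = -138.8 + j73.46 V.
Step 5 — Current: I = V / Z = -0.001828 - j0.00342 A = 0.003878∠-118.1° A.
Step 6 — Complex power: S = V·I* = 0.002346 - j0.6088 VA.
Step 7 — Real power: P = Re(S) = 0.002346 W.
Step 8 — Reactive power: Q = Im(S) = -0.6088 VAR.
Step 9 — Apparent power: |S| = 0.6088 VA.
Step 10 — Power factor: PF = P/|S| = 0.003853 (leading).

(a) P = 0.002346 W  (b) Q = -0.6088 VAR  (c) S = 0.6088 VA  (d) PF = 0.003853 (leading)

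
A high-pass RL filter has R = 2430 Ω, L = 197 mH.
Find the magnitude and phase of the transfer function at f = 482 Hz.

Step 1 — Angular frequency: ω = 2π·482 = 3028 rad/s.
Step 2 — Transfer function: H(jω) = jωL/(R + jωL).
Step 3 — Numerator jωL = j·596.6; denominator R + jωL = 2430 + j596.6.
Step 4 — H = 0.05685 + j0.2316.
Step 5 — Magnitude: |H| = 0.2384 (-12.5 dB); phase: φ = 76.2°.

|H| = 0.2384 (-12.5 dB), φ = 76.2°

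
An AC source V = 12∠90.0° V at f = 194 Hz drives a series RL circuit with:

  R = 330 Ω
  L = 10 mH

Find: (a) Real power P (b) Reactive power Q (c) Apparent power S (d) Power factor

Step 1 — Angular frequency: ω = 2π·f = 2π·194 = 1219 rad/s.
Step 2 — Component impedances:
  R: Z = R = 330 Ω
  L: Z = jωL = j·1219·0.01 = 0 + j12.19 Ω
Step 3 — Series combination: Z_total = R + L = 330 + j12.19 Ω = 330.2∠2.1° Ω.
Step 4 — Source phasor: V = 12∠90.0° V = 0 + j12 V.
Step 5 — Current: I = V / Z = 0.001341 + j0.03631 A = 0.03634∠87.9° A.
Step 6 — Complex power: S = V·I* = 0.4358 + j0.0161 VA.
Step 7 — Real power: P = Re(S) = 0.4358 W.
Step 8 — Reactive power: Q = Im(S) = 0.0161 VAR.
Step 9 — Apparent power: |S| = 0.4361 VA.
Step 10 — Power factor: PF = P/|S| = 0.9993 (lagging).

(a) P = 0.4358 W  (b) Q = 0.0161 VAR  (c) S = 0.4361 VA  (d) PF = 0.9993 (lagging)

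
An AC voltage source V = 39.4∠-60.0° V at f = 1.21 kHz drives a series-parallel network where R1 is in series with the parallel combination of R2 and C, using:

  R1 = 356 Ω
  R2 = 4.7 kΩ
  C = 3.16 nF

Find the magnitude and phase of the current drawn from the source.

Step 1 — Angular frequency: ω = 2π·f = 2π·1210 = 7603 rad/s.
Step 2 — Component impedances:
  R1: Z = R = 356 Ω
  R2: Z = R = 4700 Ω
  C: Z = 1/(jωC) = -j/(ω·C) = 0 - j4.162e+04 Ω
Step 3 — Parallel branch: R2 || C = 1/(1/R2 + 1/C) = 4641 - j524 Ω.
Step 4 — Series with R1: Z_total = R1 + (R2 || C) = 4997 - j524 Ω = 5024∠-6.0° Ω.
Step 5 — Source phasor: V = 39.4∠-60.0° V = 19.7 - j34.12 V.
Step 6 — Ohm's law: I = V / Z_total = (19.7 - j34.12) / (4997 - j524) = 0.004608 - j0.006345 A.
Step 7 — Convert to polar: |I| = 0.007842 A, ∠I = -54.0°.

I = 0.007842∠-54.0° A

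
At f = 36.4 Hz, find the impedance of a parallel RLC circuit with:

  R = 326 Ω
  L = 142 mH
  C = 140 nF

Step 1 — Angular frequency: ω = 2π·f = 2π·36.4 = 228.7 rad/s.
Step 2 — Component impedances:
  R: Z = R = 326 Ω
  L: Z = jωL = j·228.7·0.142 = 0 + j32.48 Ω
  C: Z = 1/(jωC) = -j/(ω·C) = 0 - j3.123e+04 Ω
Step 3 — Parallel combination: 1/Z_total = 1/R + 1/L + 1/C; Z_total = 3.21 + j32.19 Ω = 32.35∠84.3° Ω.

Z = 3.21 + j32.19 Ω = 32.35∠84.3° Ω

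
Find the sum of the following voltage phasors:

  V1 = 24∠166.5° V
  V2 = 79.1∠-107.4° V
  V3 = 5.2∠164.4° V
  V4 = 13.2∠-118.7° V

Step 1 — Convert each phasor to rectangular form:
  V1 = 24·(cos(166.5°) + j·sin(166.5°)) = -23.34 + j5.603 V
  V2 = 79.1·(cos(-107.4°) + j·sin(-107.4°)) = -23.65 - j75.48 V
  V3 = 5.2·(cos(164.4°) + j·sin(164.4°)) = -5.008 + j1.398 V
  V4 = 13.2·(cos(-118.7°) + j·sin(-118.7°)) = -6.339 - j11.58 V
Step 2 — Sum components: V_total = -58.34 - j80.06 V.
Step 3 — Convert to polar: |V_total| = 99.06 V, ∠V_total = -126.1°.

V_total = 99.06∠-126.1° V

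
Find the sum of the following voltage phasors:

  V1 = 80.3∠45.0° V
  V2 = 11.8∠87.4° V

Step 1 — Convert each phasor to rectangular form:
  V1 = 80.3·(cos(45.0°) + j·sin(45.0°)) = 56.78 + j56.78 V
  V2 = 11.8·(cos(87.4°) + j·sin(87.4°)) = 0.5353 + j11.79 V
Step 2 — Sum components: V_total = 57.32 + j68.57 V.
Step 3 — Convert to polar: |V_total| = 89.37 V, ∠V_total = 50.1°.

V_total = 89.37∠50.1° V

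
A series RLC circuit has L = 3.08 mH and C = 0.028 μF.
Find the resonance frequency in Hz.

Step 1 — Resonance condition Im(Z)=0 gives ω₀ = 1/√(LC).
Step 2 — ω₀ = 1/√(0.00308·2.8e-08) = 1.077e+05 rad/s.
Step 3 — f₀ = ω₀/(2π) = 1.714e+04 Hz.

f₀ = 1.714e+04 Hz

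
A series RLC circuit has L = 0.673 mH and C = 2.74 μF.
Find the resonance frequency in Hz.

Step 1 — Resonance condition Im(Z)=0 gives ω₀ = 1/√(LC).
Step 2 — ω₀ = 1/√(0.000673·2.74e-06) = 2.329e+04 rad/s.
Step 3 — f₀ = ω₀/(2π) = 3706 Hz.

f₀ = 3706 Hz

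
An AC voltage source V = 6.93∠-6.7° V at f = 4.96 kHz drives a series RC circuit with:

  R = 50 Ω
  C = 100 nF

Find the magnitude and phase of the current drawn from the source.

Step 1 — Angular frequency: ω = 2π·f = 2π·4960 = 3.116e+04 rad/s.
Step 2 — Component impedances:
  R: Z = R = 50 Ω
  C: Z = 1/(jωC) = -j/(ω·C) = 0 - j320.9 Ω
Step 3 — Series combination: Z_total = R + C = 50 - j320.9 Ω = 324.7∠-81.1° Ω.
Step 4 — Source phasor: V = 6.93∠-6.7° V = 6.883 - j0.8085 V.
Step 5 — Ohm's law: I = V / Z_total = (6.883 - j0.8085) / (50 - j320.9) = 0.005723 + j0.02056 A.
Step 6 — Convert to polar: |I| = 0.02134 A, ∠I = 74.4°.

I = 0.02134∠74.4° A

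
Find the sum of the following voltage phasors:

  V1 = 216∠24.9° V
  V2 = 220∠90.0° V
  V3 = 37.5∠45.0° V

Step 1 — Convert each phasor to rectangular form:
  V1 = 216·(cos(24.9°) + j·sin(24.9°)) = 195.9 + j90.94 V
  V2 = 220·(cos(90.0°) + j·sin(90.0°)) = 0 + j220 V
  V3 = 37.5·(cos(45.0°) + j·sin(45.0°)) = 26.52 + j26.52 V
Step 2 — Sum components: V_total = 222.4 + j337.5 V.
Step 3 — Convert to polar: |V_total| = 404.2 V, ∠V_total = 56.6°.

V_total = 404.2∠56.6° V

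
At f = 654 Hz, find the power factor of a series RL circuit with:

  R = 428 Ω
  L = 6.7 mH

Step 1 — Angular frequency: ω = 2π·f = 2π·654 = 4109 rad/s.
Step 2 — Component impedances:
  R: Z = R = 428 Ω
  L: Z = jωL = j·4109·0.0067 = 0 + j27.53 Ω
Step 3 — Series combination: Z_total = R + L = 428 + j27.53 Ω = 428.9∠3.7° Ω.
Step 4 — Power factor: PF = cos(φ) = Re(Z)/|Z| = 428/428.9 = 0.9979.
Step 5 — Type: Im(Z) = 27.53 ⇒ lagging (phase φ = 3.7°).

PF = 0.9979 (lagging, φ = 3.7°)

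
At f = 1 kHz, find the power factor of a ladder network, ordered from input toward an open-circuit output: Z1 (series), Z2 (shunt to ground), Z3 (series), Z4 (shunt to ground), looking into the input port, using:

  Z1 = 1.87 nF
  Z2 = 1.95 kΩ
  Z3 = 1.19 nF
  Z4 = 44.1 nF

Step 1 — Angular frequency: ω = 2π·f = 2π·1000 = 6283 rad/s.
Step 2 — Component impedances:
  Z1: Z = 1/(jωC) = -j/(ω·C) = 0 - j8.511e+04 Ω
  Z2: Z = R = 1950 Ω
  Z3: Z = 1/(jωC) = -j/(ω·C) = 0 - j1.337e+05 Ω
  Z4: Z = 1/(jωC) = -j/(ω·C) = 0 - j3609 Ω
Step 3 — Ladder network (open output): work backward from the far end, alternating series and parallel combinations. Z_in = 1950 - j8.514e+04 Ω = 8.516e+04∠-88.7° Ω.
Step 4 — Power factor: PF = cos(φ) = Re(Z)/|Z| = 1949.6/85160 = 0.02289.
Step 5 — Type: Im(Z) = -8.514e+04 ⇒ leading (phase φ = -88.7°).

PF = 0.02289 (leading, φ = -88.7°)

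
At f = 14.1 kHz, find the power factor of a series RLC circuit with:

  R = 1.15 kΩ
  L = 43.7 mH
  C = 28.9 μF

Step 1 — Angular frequency: ω = 2π·f = 2π·1.41e+04 = 8.859e+04 rad/s.
Step 2 — Component impedances:
  R: Z = R = 1150 Ω
  L: Z = jωL = j·8.859e+04·0.0437 = 0 + j3872 Ω
  C: Z = 1/(jωC) = -j/(ω·C) = 0 - j0.3906 Ω
Step 3 — Series combination: Z_total = R + L + C = 1150 + j3871 Ω = 4038∠73.5° Ω.
Step 4 — Power factor: PF = cos(φ) = Re(Z)/|Z| = 1150/4038 = 0.2848.
Step 5 — Type: Im(Z) = 3871 ⇒ lagging (phase φ = 73.5°).

PF = 0.2848 (lagging, φ = 73.5°)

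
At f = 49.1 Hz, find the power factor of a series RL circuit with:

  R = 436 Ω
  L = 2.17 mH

Step 1 — Angular frequency: ω = 2π·f = 2π·49.1 = 308.5 rad/s.
Step 2 — Component impedances:
  R: Z = R = 436 Ω
  L: Z = jωL = j·308.5·0.00217 = 0 + j0.6695 Ω
Step 3 — Series combination: Z_total = R + L = 436 + j0.6695 Ω = 436∠0.1° Ω.
Step 4 — Power factor: PF = cos(φ) = Re(Z)/|Z| = 436/436 = 1.
Step 5 — Type: Im(Z) = 0.6695 ⇒ lagging (phase φ = 0.1°).

PF = 1 (lagging, φ = 0.1°)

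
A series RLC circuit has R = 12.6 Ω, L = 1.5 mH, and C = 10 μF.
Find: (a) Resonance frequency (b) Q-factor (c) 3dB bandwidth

Step 1 — Resonance condition Im(Z)=0 gives ω₀ = 1/√(LC).
Step 2 — ω₀ = 1/√(0.0015·1e-05) = 8165 rad/s.
Step 3 — f₀ = ω₀/(2π) = 1299 Hz.
Step 4 — Series Q: Q = ω₀L/R = 8165·0.0015/12.6 = 0.972.
Step 5 — 3dB bandwidth: Δω = ω₀/Q = 8400 rad/s; BW = Δω/(2π) = 1337 Hz.

(a) f₀ = 1299 Hz  (b) Q = 0.972  (c) BW = 1337 Hz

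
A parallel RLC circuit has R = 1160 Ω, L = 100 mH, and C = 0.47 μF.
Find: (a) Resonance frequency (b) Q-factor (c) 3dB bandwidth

Step 1 — Resonance: ω₀ = 1/√(LC) = 1/√(0.1·4.7e-07) = 4613 rad/s.
Step 2 — f₀ = ω₀/(2π) = 734.1 Hz.
Step 3 — Parallel Q: Q = R/(ω₀L) = 1160/(4613·0.1) = 2.515.
Step 4 — Bandwidth: Δω = ω₀/Q = 1834 rad/s; BW = Δω/(2π) = 291.9 Hz.

(a) f₀ = 734.1 Hz  (b) Q = 2.515  (c) BW = 291.9 Hz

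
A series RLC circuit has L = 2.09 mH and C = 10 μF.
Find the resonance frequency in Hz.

Step 1 — Resonance condition Im(Z)=0 gives ω₀ = 1/√(LC).
Step 2 — ω₀ = 1/√(0.00209·1e-05) = 6917 rad/s.
Step 3 — f₀ = ω₀/(2π) = 1101 Hz.

f₀ = 1101 Hz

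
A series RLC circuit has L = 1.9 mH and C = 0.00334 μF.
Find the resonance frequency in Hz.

Step 1 — Resonance condition Im(Z)=0 gives ω₀ = 1/√(LC).
Step 2 — ω₀ = 1/√(0.0019·3.34e-09) = 3.97e+05 rad/s.
Step 3 — f₀ = ω₀/(2π) = 6.318e+04 Hz.

f₀ = 6.318e+04 Hz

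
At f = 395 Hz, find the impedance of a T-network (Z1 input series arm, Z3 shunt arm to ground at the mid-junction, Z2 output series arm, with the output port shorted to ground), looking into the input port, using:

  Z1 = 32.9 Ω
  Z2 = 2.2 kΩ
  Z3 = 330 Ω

Step 1 — Angular frequency: ω = 2π·f = 2π·395 = 2482 rad/s.
Step 2 — Component impedances:
  Z1: Z = R = 32.9 Ω
  Z2: Z = R = 2200 Ω
  Z3: Z = R = 330 Ω
Step 3 — With the output port shorted to ground, the output series arm Z2 runs from the junction to ground; the shunt arm Z3 also runs from the junction to ground. They appear in parallel: Z3 || Z2 = 287 Ω.
Step 4 — Series with input arm Z1: Z_in = Z1 + (Z3 || Z2) = 319.9 Ω = 319.9∠0.0° Ω.

Z = 319.9 Ω = 319.9∠0.0° Ω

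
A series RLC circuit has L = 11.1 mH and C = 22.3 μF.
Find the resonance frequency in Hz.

Step 1 — Resonance condition Im(Z)=0 gives ω₀ = 1/√(LC).
Step 2 — ω₀ = 1/√(0.0111·2.23e-05) = 2010 rad/s.
Step 3 — f₀ = ω₀/(2π) = 319.9 Hz.

f₀ = 319.9 Hz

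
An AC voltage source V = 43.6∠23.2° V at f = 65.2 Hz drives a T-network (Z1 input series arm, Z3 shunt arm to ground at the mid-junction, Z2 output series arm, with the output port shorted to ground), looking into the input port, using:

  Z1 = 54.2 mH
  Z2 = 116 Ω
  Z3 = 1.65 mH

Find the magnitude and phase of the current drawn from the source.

Step 1 — Angular frequency: ω = 2π·f = 2π·65.2 = 409.7 rad/s.
Step 2 — Component impedances:
  Z1: Z = jωL = j·409.7·0.0542 = 0 + j22.2 Ω
  Z2: Z = R = 116 Ω
  Z3: Z = jωL = j·409.7·0.00165 = 0 + j0.6759 Ω
Step 3 — With the output port shorted to ground, the output series arm Z2 runs from the junction to ground; the shunt arm Z3 also runs from the junction to ground. They appear in parallel: Z3 || Z2 = 0.003939 + j0.6759 Ω.
Step 4 — Series with input arm Z1: Z_in = Z1 + (Z3 || Z2) = 0.003939 + j22.88 Ω = 22.88∠90.0° Ω.
Step 5 — Source phasor: V = 43.6∠23.2° V = 40.07 + j17.18 V.
Step 6 — Ohm's law: I = V / Z_total = (40.07 + j17.18) / (0.003939 + j22.88) = 0.751 - j1.751 A.
Step 7 — Convert to polar: |I| = 1.906 A, ∠I = -66.8°.

I = 1.906∠-66.8° A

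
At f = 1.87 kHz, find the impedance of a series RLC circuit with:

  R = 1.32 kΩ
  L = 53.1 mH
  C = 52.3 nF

Step 1 — Angular frequency: ω = 2π·f = 2π·1870 = 1.175e+04 rad/s.
Step 2 — Component impedances:
  R: Z = R = 1320 Ω
  L: Z = jωL = j·1.175e+04·0.0531 = 0 + j623.9 Ω
  C: Z = 1/(jωC) = -j/(ω·C) = 0 - j1627 Ω
Step 3 — Series combination: Z_total = R + L + C = 1320 - j1003 Ω = 1658∠-37.2° Ω.

Z = 1320 - j1003 Ω = 1658∠-37.2° Ω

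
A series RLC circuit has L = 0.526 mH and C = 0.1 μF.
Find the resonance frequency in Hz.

Step 1 — Resonance condition Im(Z)=0 gives ω₀ = 1/√(LC).
Step 2 — ω₀ = 1/√(0.000526·1e-07) = 1.379e+05 rad/s.
Step 3 — f₀ = ω₀/(2π) = 2.194e+04 Hz.

f₀ = 2.194e+04 Hz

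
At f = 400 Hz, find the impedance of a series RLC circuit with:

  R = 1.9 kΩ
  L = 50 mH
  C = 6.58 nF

Step 1 — Angular frequency: ω = 2π·f = 2π·400 = 2513 rad/s.
Step 2 — Component impedances:
  R: Z = R = 1900 Ω
  L: Z = jωL = j·2513·0.05 = 0 + j125.7 Ω
  C: Z = 1/(jωC) = -j/(ω·C) = 0 - j6.047e+04 Ω
Step 3 — Series combination: Z_total = R + L + C = 1900 - j6.034e+04 Ω = 6.037e+04∠-88.2° Ω.

Z = 1900 - j6.034e+04 Ω = 6.037e+04∠-88.2° Ω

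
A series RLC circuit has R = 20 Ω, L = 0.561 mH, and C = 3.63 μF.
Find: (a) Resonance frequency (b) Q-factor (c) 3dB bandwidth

Step 1 — Resonance: ω₀ = 1/√(LC) = 1/√(0.000561·3.63e-06) = 2.216e+04 rad/s.
Step 2 — f₀ = ω₀/(2π) = 3527 Hz.
Step 3 — Series Q: Q = ω₀L/R = 2.216e+04·0.000561/20 = 0.6216.
Step 4 — Bandwidth: Δω = ω₀/Q = 3.565e+04 rad/s; BW = Δω/(2π) = 5674 Hz.

(a) f₀ = 3527 Hz  (b) Q = 0.6216  (c) BW = 5674 Hz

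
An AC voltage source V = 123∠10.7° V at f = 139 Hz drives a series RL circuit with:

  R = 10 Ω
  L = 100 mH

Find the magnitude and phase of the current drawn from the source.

Step 1 — Angular frequency: ω = 2π·f = 2π·139 = 873.4 rad/s.
Step 2 — Component impedances:
  R: Z = R = 10 Ω
  L: Z = jωL = j·873.4·0.1 = 0 + j87.34 Ω
Step 3 — Series combination: Z_total = R + L = 10 + j87.34 Ω = 87.91∠83.5° Ω.
Step 4 — Source phasor: V = 123∠10.7° V = 120.9 + j22.84 V.
Step 5 — Ohm's law: I = V / Z_total = (120.9 + j22.84) / (10 + j87.34) = 0.4145 - j1.336 A.
Step 6 — Convert to polar: |I| = 1.399 A, ∠I = -72.8°.

I = 1.399∠-72.8° A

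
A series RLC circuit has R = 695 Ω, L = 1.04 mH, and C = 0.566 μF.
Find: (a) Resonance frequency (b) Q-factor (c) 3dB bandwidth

Step 1 — Resonance: ω₀ = 1/√(LC) = 1/√(0.00104·5.66e-07) = 4.122e+04 rad/s.
Step 2 — f₀ = ω₀/(2π) = 6560 Hz.
Step 3 — Series Q: Q = ω₀L/R = 4.122e+04·0.00104/695 = 0.06168.
Step 4 — Bandwidth: Δω = ω₀/Q = 6.683e+05 rad/s; BW = Δω/(2π) = 1.064e+05 Hz.

(a) f₀ = 6560 Hz  (b) Q = 0.06168  (c) BW = 1.064e+05 Hz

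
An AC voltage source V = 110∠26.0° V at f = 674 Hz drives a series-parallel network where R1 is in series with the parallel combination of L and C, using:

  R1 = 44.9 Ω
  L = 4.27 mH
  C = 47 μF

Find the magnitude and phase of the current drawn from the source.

Step 1 — Angular frequency: ω = 2π·f = 2π·674 = 4235 rad/s.
Step 2 — Component impedances:
  R1: Z = R = 44.9 Ω
  L: Z = jωL = j·4235·0.00427 = 0 + j18.08 Ω
  C: Z = 1/(jωC) = -j/(ω·C) = 0 - j5.024 Ω
Step 3 — Parallel branch: L || C = 1/(1/L + 1/C) = 0 - j6.957 Ω.
Step 4 — Series with R1: Z_total = R1 + (L || C) = 44.9 - j6.957 Ω = 45.44∠-8.8° Ω.
Step 5 — Source phasor: V = 110∠26.0° V = 98.87 + j48.22 V.
Step 6 — Ohm's law: I = V / Z_total = (98.87 + j48.22) / (44.9 - j6.957) = 1.988 + j1.382 A.
Step 7 — Convert to polar: |I| = 2.421 A, ∠I = 34.8°.

I = 2.421∠34.8° A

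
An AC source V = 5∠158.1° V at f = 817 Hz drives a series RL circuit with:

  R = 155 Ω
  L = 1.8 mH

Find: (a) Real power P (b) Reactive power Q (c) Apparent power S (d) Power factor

Step 1 — Angular frequency: ω = 2π·f = 2π·817 = 5133 rad/s.
Step 2 — Component impedances:
  R: Z = R = 155 Ω
  L: Z = jωL = j·5133·0.0018 = 0 + j9.24 Ω
Step 3 — Series combination: Z_total = R + L = 155 + j9.24 Ω = 155.3∠3.4° Ω.
Step 4 — Source phasor: V = 5∠158.1° V = -4.639 + j1.865 V.
Step 5 — Current: I = V / Z = -0.02911 + j0.01377 A = 0.0322∠154.7° A.
Step 6 — Complex power: S = V·I* = 0.1607 + j0.009581 VA.
Step 7 — Real power: P = Re(S) = 0.1607 W.
Step 8 — Reactive power: Q = Im(S) = 0.009581 VAR.
Step 9 — Apparent power: |S| = 0.161 VA.
Step 10 — Power factor: PF = P/|S| = 0.9982 (lagging).

(a) P = 0.1607 W  (b) Q = 0.009581 VAR  (c) S = 0.161 VA  (d) PF = 0.9982 (lagging)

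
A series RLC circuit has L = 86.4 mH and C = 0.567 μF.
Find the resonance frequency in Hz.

Step 1 — Resonance condition Im(Z)=0 gives ω₀ = 1/√(LC).
Step 2 — ω₀ = 1/√(0.0864·5.67e-07) = 4518 rad/s.
Step 3 — f₀ = ω₀/(2π) = 719.1 Hz.

f₀ = 719.1 Hz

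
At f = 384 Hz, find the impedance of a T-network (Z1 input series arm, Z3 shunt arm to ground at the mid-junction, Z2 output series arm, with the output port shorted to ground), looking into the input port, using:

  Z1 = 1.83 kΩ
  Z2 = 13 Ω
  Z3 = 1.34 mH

Step 1 — Angular frequency: ω = 2π·f = 2π·384 = 2413 rad/s.
Step 2 — Component impedances:
  Z1: Z = R = 1830 Ω
  Z2: Z = R = 13 Ω
  Z3: Z = jωL = j·2413·0.00134 = 0 + j3.233 Ω
Step 3 — With the output port shorted to ground, the output series arm Z2 runs from the junction to ground; the shunt arm Z3 also runs from the junction to ground. They appear in parallel: Z3 || Z2 = 0.7572 + j3.045 Ω.
Step 4 — Series with input arm Z1: Z_in = Z1 + (Z3 || Z2) = 1831 + j3.045 Ω = 1831∠0.1° Ω.

Z = 1831 + j3.045 Ω = 1831∠0.1° Ω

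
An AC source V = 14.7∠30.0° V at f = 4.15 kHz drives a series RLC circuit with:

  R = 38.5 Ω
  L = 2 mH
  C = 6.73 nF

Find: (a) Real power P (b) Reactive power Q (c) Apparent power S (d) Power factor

Step 1 — Angular frequency: ω = 2π·f = 2π·4150 = 2.608e+04 rad/s.
Step 2 — Component impedances:
  R: Z = R = 38.5 Ω
  L: Z = jωL = j·2.608e+04·0.002 = 0 + j52.15 Ω
  C: Z = 1/(jωC) = -j/(ω·C) = 0 - j5698 Ω
Step 3 — Series combination: Z_total = R + L + C = 38.5 - j5646 Ω = 5646∠-89.6° Ω.
Step 4 — Source phasor: V = 14.7∠30.0° V = 12.73 + j7.35 V.
Step 5 — Current: I = V / Z = -0.001286 + j0.002263 A = 0.002603∠119.6° A.
Step 6 — Complex power: S = V·I* = 0.0002609 - j0.03827 VA.
Step 7 — Real power: P = Re(S) = 0.0002609 W.
Step 8 — Reactive power: Q = Im(S) = -0.03827 VAR.
Step 9 — Apparent power: |S| = 0.03827 VA.
Step 10 — Power factor: PF = P/|S| = 0.006818 (leading).

(a) P = 0.0002609 W  (b) Q = -0.03827 VAR  (c) S = 0.03827 VA  (d) PF = 0.006818 (leading)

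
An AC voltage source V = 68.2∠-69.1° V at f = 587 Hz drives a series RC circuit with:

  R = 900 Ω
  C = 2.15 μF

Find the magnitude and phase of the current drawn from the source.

Step 1 — Angular frequency: ω = 2π·f = 2π·587 = 3688 rad/s.
Step 2 — Component impedances:
  R: Z = R = 900 Ω
  C: Z = 1/(jωC) = -j/(ω·C) = 0 - j126.1 Ω
Step 3 — Series combination: Z_total = R + C = 900 - j126.1 Ω = 908.8∠-8.0° Ω.
Step 4 — Source phasor: V = 68.2∠-69.1° V = 24.33 - j63.71 V.
Step 5 — Ohm's law: I = V / Z_total = (24.33 - j63.71) / (900 - j126.1) = 0.03624 - j0.06571 A.
Step 6 — Convert to polar: |I| = 0.07504 A, ∠I = -61.1°.

I = 0.07504∠-61.1° A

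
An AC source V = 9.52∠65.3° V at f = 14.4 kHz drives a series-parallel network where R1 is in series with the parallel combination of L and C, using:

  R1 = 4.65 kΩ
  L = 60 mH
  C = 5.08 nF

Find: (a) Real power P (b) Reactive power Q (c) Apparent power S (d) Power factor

Step 1 — Angular frequency: ω = 2π·f = 2π·1.44e+04 = 9.048e+04 rad/s.
Step 2 — Component impedances:
  R1: Z = R = 4650 Ω
  L: Z = jωL = j·9.048e+04·0.06 = 0 + j5429 Ω
  C: Z = 1/(jωC) = -j/(ω·C) = 0 - j2176 Ω
Step 3 — Parallel branch: L || C = 1/(1/L + 1/C) = 0 - j3631 Ω.
Step 4 — Series with R1: Z_total = R1 + (L || C) = 4650 - j3631 Ω = 5900∠-38.0° Ω.
Step 5 — Source phasor: V = 9.52∠65.3° V = 3.978 + j8.649 V.
Step 6 — Current: I = V / Z = -0.0003708 + j0.00157 A = 0.001614∠103.3° A.
Step 7 — Complex power: S = V·I* = 0.01211 - j0.009454 VA.
Step 8 — Real power: P = Re(S) = 0.01211 W.
Step 9 — Reactive power: Q = Im(S) = -0.009454 VAR.
Step 10 — Apparent power: |S| = 0.01536 VA.
Step 11 — Power factor: PF = P/|S| = 0.7882 (leading).

(a) P = 0.01211 W  (b) Q = -0.009454 VAR  (c) S = 0.01536 VA  (d) PF = 0.7882 (leading)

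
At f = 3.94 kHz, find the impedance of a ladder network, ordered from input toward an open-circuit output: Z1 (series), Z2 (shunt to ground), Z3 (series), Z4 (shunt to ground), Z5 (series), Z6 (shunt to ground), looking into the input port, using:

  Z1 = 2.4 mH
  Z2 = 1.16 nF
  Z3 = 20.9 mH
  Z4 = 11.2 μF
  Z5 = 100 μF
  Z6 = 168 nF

Step 1 — Angular frequency: ω = 2π·f = 2π·3940 = 2.476e+04 rad/s.
Step 2 — Component impedances:
  Z1: Z = jωL = j·2.476e+04·0.0024 = 0 + j59.41 Ω
  Z2: Z = 1/(jωC) = -j/(ω·C) = 0 - j3.482e+04 Ω
  Z3: Z = jωL = j·2.476e+04·0.0209 = 0 + j517.4 Ω
  Z4: Z = 1/(jωC) = -j/(ω·C) = 0 - j3.607 Ω
  Z5: Z = 1/(jωC) = -j/(ω·C) = 0 - j0.4039 Ω
  Z6: Z = 1/(jωC) = -j/(ω·C) = 0 - j240.4 Ω
Step 3 — Ladder network (open output): work backward from the far end, alternating series and parallel combinations. Z_in = 0 + j581 Ω = 581∠90.0° Ω.

Z = 0 + j581 Ω = 581∠90.0° Ω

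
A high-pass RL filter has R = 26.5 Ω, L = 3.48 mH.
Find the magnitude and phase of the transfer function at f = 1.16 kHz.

Step 1 — Angular frequency: ω = 2π·1160 = 7288 rad/s.
Step 2 — Transfer function: H(jω) = jωL/(R + jωL).
Step 3 — Numerator jωL = j·25.36; denominator R + jωL = 26.5 + j25.36.
Step 4 — H = 0.4781 + j0.4995.
Step 5 — Magnitude: |H| = 0.6915 (-3.2 dB); phase: φ = 46.3°.

|H| = 0.6915 (-3.2 dB), φ = 46.3°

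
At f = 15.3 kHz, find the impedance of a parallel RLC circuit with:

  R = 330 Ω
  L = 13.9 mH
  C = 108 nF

Step 1 — Angular frequency: ω = 2π·f = 2π·1.53e+04 = 9.613e+04 rad/s.
Step 2 — Component impedances:
  R: Z = R = 330 Ω
  L: Z = jωL = j·9.613e+04·0.0139 = 0 + j1336 Ω
  C: Z = 1/(jωC) = -j/(ω·C) = 0 - j96.32 Ω
Step 3 — Parallel combination: 1/Z_total = 1/R + 1/L + 1/C; Z_total = 29.71 - j94.45 Ω = 99.02∠-72.5° Ω.

Z = 29.71 - j94.45 Ω = 99.02∠-72.5° Ω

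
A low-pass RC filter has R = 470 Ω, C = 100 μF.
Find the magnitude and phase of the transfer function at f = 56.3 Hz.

Step 1 — Angular frequency: ω = 2π·56.3 = 353.7 rad/s.
Step 2 — Transfer function: H(jω) = 1/(1 + jωRC).
Step 3 — Denominator: 1 + jωRC = 1 + j·353.7·470·0.0001 = 1 + j16.63.
Step 4 — H = 0.003605 - j0.05993.
Step 5 — Magnitude: |H| = 0.06004 (-24.4 dB); phase: φ = -86.6°.

|H| = 0.06004 (-24.4 dB), φ = -86.6°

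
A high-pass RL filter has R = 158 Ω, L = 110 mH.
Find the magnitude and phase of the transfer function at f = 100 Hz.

Step 1 — Angular frequency: ω = 2π·100 = 628.3 rad/s.
Step 2 — Transfer function: H(jω) = jωL/(R + jωL).
Step 3 — Numerator jωL = j·69.12; denominator R + jωL = 158 + j69.12.
Step 4 — H = 0.1606 + j0.3672.
Step 5 — Magnitude: |H| = 0.4008 (-7.9 dB); phase: φ = 66.4°.

|H| = 0.4008 (-7.9 dB), φ = 66.4°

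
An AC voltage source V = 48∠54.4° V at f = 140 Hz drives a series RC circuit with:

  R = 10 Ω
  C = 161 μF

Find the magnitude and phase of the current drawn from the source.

Step 1 — Angular frequency: ω = 2π·f = 2π·140 = 879.6 rad/s.
Step 2 — Component impedances:
  R: Z = R = 10 Ω
  C: Z = 1/(jωC) = -j/(ω·C) = 0 - j7.061 Ω
Step 3 — Series combination: Z_total = R + C = 10 - j7.061 Ω = 12.24∠-35.2° Ω.
Step 4 — Source phasor: V = 48∠54.4° V = 27.94 + j39.03 V.
Step 5 — Ohm's law: I = V / Z_total = (27.94 + j39.03) / (10 - j7.061) = 0.0256 + j3.921 A.
Step 6 — Convert to polar: |I| = 3.921 A, ∠I = 89.6°.

I = 3.921∠89.6° A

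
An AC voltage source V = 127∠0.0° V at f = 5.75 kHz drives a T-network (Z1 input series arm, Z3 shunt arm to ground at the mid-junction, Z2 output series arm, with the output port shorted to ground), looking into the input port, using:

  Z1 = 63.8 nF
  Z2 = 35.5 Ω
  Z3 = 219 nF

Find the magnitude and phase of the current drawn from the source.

Step 1 — Angular frequency: ω = 2π·f = 2π·5750 = 3.613e+04 rad/s.
Step 2 — Component impedances:
  Z1: Z = 1/(jωC) = -j/(ω·C) = 0 - j433.8 Ω
  Z2: Z = R = 35.5 Ω
  Z3: Z = 1/(jωC) = -j/(ω·C) = 0 - j126.4 Ω
Step 3 — With the output port shorted to ground, the output series arm Z2 runs from the junction to ground; the shunt arm Z3 also runs from the junction to ground. They appear in parallel: Z3 || Z2 = 32.9 - j9.242 Ω.
Step 4 — Series with input arm Z1: Z_in = Z1 + (Z3 || Z2) = 32.9 - j443.1 Ω = 444.3∠-85.8° Ω.
Step 5 — Source phasor: V = 127∠0.0° V = 127 V.
Step 6 — Ohm's law: I = V / Z_total = (127) / (32.9 - j443.1) = 0.02117 + j0.2851 A.
Step 7 — Convert to polar: |I| = 0.2858 A, ∠I = 85.8°.

I = 0.2858∠85.8° A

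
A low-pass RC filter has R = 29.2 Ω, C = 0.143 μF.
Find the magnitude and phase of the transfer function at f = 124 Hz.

Step 1 — Angular frequency: ω = 2π·124 = 779.1 rad/s.
Step 2 — Transfer function: H(jω) = 1/(1 + jωRC).
Step 3 — Denominator: 1 + jωRC = 1 + j·779.1·29.2·1.43e-07 = 1 + j0.003253.
Step 4 — H = 1 - j0.003253.
Step 5 — Magnitude: |H| = 1 (-0.0 dB); phase: φ = -0.2°.

|H| = 1 (-0.0 dB), φ = -0.2°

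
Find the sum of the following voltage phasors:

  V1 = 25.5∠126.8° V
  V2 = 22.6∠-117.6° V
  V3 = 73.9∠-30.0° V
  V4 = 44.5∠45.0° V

Step 1 — Convert each phasor to rectangular form:
  V1 = 25.5·(cos(126.8°) + j·sin(126.8°)) = -15.28 + j20.42 V
  V2 = 22.6·(cos(-117.6°) + j·sin(-117.6°)) = -10.47 - j20.03 V
  V3 = 73.9·(cos(-30.0°) + j·sin(-30.0°)) = 64 - j36.95 V
  V4 = 44.5·(cos(45.0°) + j·sin(45.0°)) = 31.47 + j31.47 V
Step 2 — Sum components: V_total = 69.72 - j5.093 V.
Step 3 — Convert to polar: |V_total| = 69.91 V, ∠V_total = -4.2°.

V_total = 69.91∠-4.2° V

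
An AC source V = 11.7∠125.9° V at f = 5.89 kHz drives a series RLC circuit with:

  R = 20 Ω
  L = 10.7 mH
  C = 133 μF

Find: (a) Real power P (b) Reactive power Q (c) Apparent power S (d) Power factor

Step 1 — Angular frequency: ω = 2π·f = 2π·5890 = 3.701e+04 rad/s.
Step 2 — Component impedances:
  R: Z = R = 20 Ω
  L: Z = jωL = j·3.701e+04·0.0107 = 0 + j396 Ω
  C: Z = 1/(jωC) = -j/(ω·C) = 0 - j0.2032 Ω
Step 3 — Series combination: Z_total = R + L + C = 20 + j395.8 Ω = 396.3∠87.1° Ω.
Step 4 — Source phasor: V = 11.7∠125.9° V = -6.861 + j9.477 V.
Step 5 — Current: I = V / Z = 0.02301 + j0.0185 A = 0.02952∠38.8° A.
Step 6 — Complex power: S = V·I* = 0.01743 + j0.345 VA.
Step 7 — Real power: P = Re(S) = 0.01743 W.
Step 8 — Reactive power: Q = Im(S) = 0.345 VAR.
Step 9 — Apparent power: |S| = 0.3454 VA.
Step 10 — Power factor: PF = P/|S| = 0.05047 (lagging).

(a) P = 0.01743 W  (b) Q = 0.345 VAR  (c) S = 0.3454 VA  (d) PF = 0.05047 (lagging)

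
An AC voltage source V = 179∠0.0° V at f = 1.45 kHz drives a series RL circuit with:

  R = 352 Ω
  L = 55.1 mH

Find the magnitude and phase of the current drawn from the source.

Step 1 — Angular frequency: ω = 2π·f = 2π·1450 = 9111 rad/s.
Step 2 — Component impedances:
  R: Z = R = 352 Ω
  L: Z = jωL = j·9111·0.0551 = 0 + j502 Ω
Step 3 — Series combination: Z_total = R + L = 352 + j502 Ω = 613.1∠55.0° Ω.
Step 4 — Source phasor: V = 179∠0.0° V = 179 V.
Step 5 — Ohm's law: I = V / Z_total = (179) / (352 + j502) = 0.1676 - j0.239 A.
Step 6 — Convert to polar: |I| = 0.292 A, ∠I = -55.0°.

I = 0.292∠-55.0° A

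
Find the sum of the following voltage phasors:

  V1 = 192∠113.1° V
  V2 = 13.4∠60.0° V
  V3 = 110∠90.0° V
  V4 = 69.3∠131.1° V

Step 1 — Convert each phasor to rectangular form:
  V1 = 192·(cos(113.1°) + j·sin(113.1°)) = -75.33 + j176.6 V
  V2 = 13.4·(cos(60.0°) + j·sin(60.0°)) = 6.7 + j11.6 V
  V3 = 110·(cos(90.0°) + j·sin(90.0°)) = 0 + j110 V
  V4 = 69.3·(cos(131.1°) + j·sin(131.1°)) = -45.56 + j52.22 V
Step 2 — Sum components: V_total = -114.2 + j350.4 V.
Step 3 — Convert to polar: |V_total| = 368.6 V, ∠V_total = 108.0°.

V_total = 368.6∠108.0° V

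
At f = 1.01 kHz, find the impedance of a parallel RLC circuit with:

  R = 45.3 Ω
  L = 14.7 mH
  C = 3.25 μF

Step 1 — Angular frequency: ω = 2π·f = 2π·1010 = 6346 rad/s.
Step 2 — Component impedances:
  R: Z = R = 45.3 Ω
  L: Z = jωL = j·6346·0.0147 = 0 + j93.29 Ω
  C: Z = 1/(jωC) = -j/(ω·C) = 0 - j48.49 Ω
Step 3 — Parallel combination: 1/Z_total = 1/R + 1/L + 1/C; Z_total = 37.71 - j16.92 Ω = 41.33∠-24.2° Ω.

Z = 37.71 - j16.92 Ω = 41.33∠-24.2° Ω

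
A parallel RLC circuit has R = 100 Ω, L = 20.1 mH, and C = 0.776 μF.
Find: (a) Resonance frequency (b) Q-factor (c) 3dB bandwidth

Step 1 — Resonance: ω₀ = 1/√(LC) = 1/√(0.0201·7.76e-07) = 8007 rad/s.
Step 2 — f₀ = ω₀/(2π) = 1274 Hz.
Step 3 — Parallel Q: Q = R/(ω₀L) = 100/(8007·0.0201) = 0.6213.
Step 4 — Bandwidth: Δω = ω₀/Q = 1.289e+04 rad/s; BW = Δω/(2π) = 2051 Hz.

(a) f₀ = 1274 Hz  (b) Q = 0.6213  (c) BW = 2051 Hz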